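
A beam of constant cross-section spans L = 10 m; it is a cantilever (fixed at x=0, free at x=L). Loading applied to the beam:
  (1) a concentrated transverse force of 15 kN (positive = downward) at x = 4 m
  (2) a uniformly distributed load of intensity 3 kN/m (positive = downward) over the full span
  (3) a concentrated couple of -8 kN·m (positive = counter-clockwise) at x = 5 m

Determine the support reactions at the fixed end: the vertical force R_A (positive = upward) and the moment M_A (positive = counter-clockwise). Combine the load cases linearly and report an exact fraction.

R_A = 45 kN, M_A = 218 kN·m

Load 1 — point force P=15 kN at a=4 m (b=L-a=6):
  R_A = P = 15 kN
  M_A = Pa = 15·4 = 60 kN·m
Load 2 — uniform load w=3 kN/m over full span:
  R_A = wL = 3·10 = 30 kN
  M_A = wL²/2 = 3·10²/2 = 150 kN·m
Load 3 — applied couple M₀=-8 kN·m at a=5 m (b=L-a=5):
  R_A = 0 kN
  M_A = -M₀ = -(-8) = 8 kN·m
Superposition: R_A = 45 kN, M_A = 218 kN·m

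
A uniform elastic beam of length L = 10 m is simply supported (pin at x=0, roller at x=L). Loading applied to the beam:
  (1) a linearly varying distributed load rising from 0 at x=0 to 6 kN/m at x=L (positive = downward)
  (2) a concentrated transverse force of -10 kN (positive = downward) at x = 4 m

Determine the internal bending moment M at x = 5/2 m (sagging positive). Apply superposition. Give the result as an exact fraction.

M(5/2) = 135/16 kN·m

Load 1 — triangular load w₀=6 kN/m (0→w₀ over full span):
  M_1 = w₀Lx/6 - w₀x³/(6L) = 6·10·(5/2)/6 - 6·(5/2)³/(6·10) = 375/16 kN·m
Load 2 — point force P=-10 kN at a=4 m (b=L-a=6):
  M_2 = Pbx/L  [x≤a] = (-10)·6·(5/2)/10 = -15 kN·m
Superposition: M = Σ M_i = 135/16 kN·m ≈ 8.437500 kN·m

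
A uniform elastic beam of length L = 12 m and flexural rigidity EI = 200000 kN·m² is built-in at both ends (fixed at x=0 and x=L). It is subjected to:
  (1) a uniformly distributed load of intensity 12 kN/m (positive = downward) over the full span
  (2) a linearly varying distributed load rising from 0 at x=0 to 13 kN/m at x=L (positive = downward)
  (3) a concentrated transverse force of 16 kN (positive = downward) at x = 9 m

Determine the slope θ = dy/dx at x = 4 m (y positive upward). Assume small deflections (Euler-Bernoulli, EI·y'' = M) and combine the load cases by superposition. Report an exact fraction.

θ(4) = -613/562500 rad

Load 1 — uniform load w=12 kN/m over full span:
  θ_1 = -wx(L-x)(L-2x)/(12EI) = -12·4·(12-4)·(12-2·4)/(12·200000) = -2/3125 rad
Load 2 — triangular load w₀=13 kN/m (0→w₀ over full span):
  θ_2 = -w₀(2x(L-x)(L-2x)(x+2L)+x²(L-x)²)/(120LEI) = -13·(2·4·(12-4)·(12-2·4)·(4+2·12)+4²·(12-4)²)/(120·12·200000) = -52/140625 rad
Load 3 — point force P=16 kN at a=9 m (b=L-a=3):
  θ_3 = -Pb²x(2aL-(3a+b)x)/(2L³EI)  [x≤a] = -16·3²·4·(2·9·12-(3·9+3)·4)/(2·12³·200000) = -1/12500 rad
Superposition: θ = Σ θ_i = -613/562500 rad ≈ -0.001090 rad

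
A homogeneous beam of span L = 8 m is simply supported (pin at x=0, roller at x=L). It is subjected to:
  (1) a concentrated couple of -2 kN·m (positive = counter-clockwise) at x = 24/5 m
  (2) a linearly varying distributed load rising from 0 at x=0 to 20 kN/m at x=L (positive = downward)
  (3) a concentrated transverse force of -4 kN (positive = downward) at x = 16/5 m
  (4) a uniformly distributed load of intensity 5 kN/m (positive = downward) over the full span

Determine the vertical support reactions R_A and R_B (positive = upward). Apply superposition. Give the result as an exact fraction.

R_A = 2641/60 kN, R_B = 4319/60 kN

Load 1 — applied couple M₀=-2 kN·m at a=24/5 m (b=L-a=16/5):
  R_A = M₀/L = (-2)/8 = -1/4 kN
  R_B = -M₀/L = -(-2)/8 = 1/4 kN
Load 2 — triangular load w₀=20 kN/m (0→w₀ over full span):
  R_A = w₀L/6 = 20·8/6 = 80/3 kN
  R_B = w₀L/3 = 20·8/3 = 160/3 kN
Load 3 — point force P=-4 kN at a=16/5 m (b=L-a=24/5):
  R_A = Pb/L = (-4)·(24/5)/8 = -12/5 kN
  R_B = Pa/L = (-4)·(16/5)/8 = -8/5 kN
Load 4 — uniform load w=5 kN/m over full span:
  R_A = wL/2 = 5·8/2 = 20 kN
  R_B = wL/2 = 5·8/2 = 20 kN
Superposition: R_A = 2641/60 kN, R_B = 4319/60 kN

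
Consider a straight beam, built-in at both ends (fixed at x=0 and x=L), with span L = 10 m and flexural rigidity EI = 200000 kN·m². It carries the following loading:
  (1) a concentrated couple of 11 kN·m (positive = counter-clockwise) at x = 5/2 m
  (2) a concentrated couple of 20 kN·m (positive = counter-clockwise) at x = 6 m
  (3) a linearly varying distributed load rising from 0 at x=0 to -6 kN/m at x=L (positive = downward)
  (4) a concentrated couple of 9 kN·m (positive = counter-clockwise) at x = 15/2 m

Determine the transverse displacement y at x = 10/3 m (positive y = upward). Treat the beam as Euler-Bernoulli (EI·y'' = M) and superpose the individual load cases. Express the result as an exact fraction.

y(10/3) = 17783/77760000 m

Load 1 — applied couple M₀=11 kN·m at a=5/2 m (b=L-a=15/2):
  y_1 = (R_Ax³/6 - M_Ax²/2 - M₀(x-a)²/2)/EI  [x>a] with R_A=99/80, M_A=-33/16 = ((99/80)·(10/3)³/6 - (-33/16)·(10/3)²/2 - 11·((10/3)-(5/2))²/2)/200000 = 11/144000 m
Load 2 — applied couple M₀=20 kN·m at a=6 m (b=L-a=4):
  y_2 = (R_Ax³/6 - M_Ax²/2)/EI  [x≤a] with R_A=72/25, M_A=32/5 = ((72/25)·(10/3)³/6 - (32/5)·(10/3)²/2)/200000 = -1/11250 m
Load 3 — triangular load w₀=-6 kN/m (0→w₀ over full span):
  y_3 = -w₀x²(L-x)²(x+2L)/(120LEI) = -(-6)·(10/3)²·(10-(10/3))²·((10/3)+2·10)/(120·10·200000) = 7/24300 m
Load 4 — applied couple M₀=9 kN·m at a=15/2 m (b=L-a=5/2):
  y_4 = (R_Ax³/6 - M_Ax²/2)/EI  [x≤a] with R_A=81/80, M_A=45/16 = ((81/80)·(10/3)³/6 - (45/16)·(10/3)²/2)/200000 = -3/64000 m
Superposition: y = Σ y_i = 17783/77760000 m ≈ 0.000229 m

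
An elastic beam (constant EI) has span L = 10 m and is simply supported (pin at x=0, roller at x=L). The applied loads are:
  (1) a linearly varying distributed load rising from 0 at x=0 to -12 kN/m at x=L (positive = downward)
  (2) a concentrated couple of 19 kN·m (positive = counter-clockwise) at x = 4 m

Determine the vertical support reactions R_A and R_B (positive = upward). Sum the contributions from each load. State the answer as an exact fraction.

R_A = -181/10 kN, R_B = -419/10 kN

Load 1 — triangular load w₀=-12 kN/m (0→w₀ over full span):
  R_A = w₀L/6 = (-12)·10/6 = -20 kN
  R_B = w₀L/3 = (-12)·10/3 = -40 kN
Load 2 — applied couple M₀=19 kN·m at a=4 m (b=L-a=6):
  R_A = M₀/L = 19/10 kN
  R_B = -M₀/L = -19/10 kN
Superposition: R_A = -181/10 kN, R_B = -419/10 kN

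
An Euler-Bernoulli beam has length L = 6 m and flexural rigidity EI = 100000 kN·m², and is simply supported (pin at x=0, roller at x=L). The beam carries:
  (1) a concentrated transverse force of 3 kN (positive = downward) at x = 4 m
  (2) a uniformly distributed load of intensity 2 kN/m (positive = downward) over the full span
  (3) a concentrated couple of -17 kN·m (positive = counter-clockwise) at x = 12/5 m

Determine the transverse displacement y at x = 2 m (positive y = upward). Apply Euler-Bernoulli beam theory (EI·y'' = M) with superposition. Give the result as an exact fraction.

y(2) = -5081/11250000 m

Load 1 — point force P=3 kN at a=4 m (b=L-a=2):
  y_1 = -Pbx(L²-b²-x²)/(6LEI)  [x≤a] = -3·2·2·(6²-2²-2²)/(6·6·100000) = -7/75000 m
Load 2 — uniform load w=2 kN/m over full span:
  y_2 = -wx(L³-2Lx²+x³)/(24EI) = -2·2·(6³-2·6·2²+2³)/(24·100000) = -11/37500 m
Load 3 — applied couple M₀=-17 kN·m at a=12/5 m (b=L-a=18/5):
  y_3 = (M₀x³/(6L)+C₁x)/EI  [x≤a] with C₁=M₀(3b²-L²)/(6L)=-34/25 = ((-17)·2³/(6·6)+(-34/25)·2)/100000 = -731/11250000 m
Superposition: y = Σ y_i = -5081/11250000 m ≈ -0.000452 m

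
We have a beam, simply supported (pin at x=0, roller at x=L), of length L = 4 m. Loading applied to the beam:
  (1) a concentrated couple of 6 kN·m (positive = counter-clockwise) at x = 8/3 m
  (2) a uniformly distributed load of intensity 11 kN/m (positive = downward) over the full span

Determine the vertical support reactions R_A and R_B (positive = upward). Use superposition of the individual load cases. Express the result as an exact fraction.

R_A = 47/2 kN, R_B = 41/2 kN

Load 1 — applied couple M₀=6 kN·m at a=8/3 m (b=L-a=4/3):
  R_A = M₀/L = 6/4 = 3/2 kN
  R_B = -M₀/L = -6/4 = -3/2 kN
Load 2 — uniform load w=11 kN/m over full span:
  R_A = wL/2 = 11·4/2 = 22 kN
  R_B = wL/2 = 11·4/2 = 22 kN
Superposition: R_A = 47/2 kN, R_B = 41/2 kN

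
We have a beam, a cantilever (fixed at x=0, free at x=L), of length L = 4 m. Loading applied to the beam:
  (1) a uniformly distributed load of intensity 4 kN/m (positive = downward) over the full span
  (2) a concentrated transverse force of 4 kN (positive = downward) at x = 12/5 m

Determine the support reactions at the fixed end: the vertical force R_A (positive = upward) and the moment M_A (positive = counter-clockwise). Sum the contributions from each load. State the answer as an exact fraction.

Load 1 — uniform load w=4 kN/m over full span:
  R_A = wL = 4·4 = 16 kN
  M_A = wL²/2 = 4·4²/2 = 32 kN·m
Load 2 — point force P=4 kN at a=12/5 m (b=L-a=8/5):
  R_A = P = 4 kN
  M_A = Pa = 4·(12/5) = 48/5 kN·m
Superposition: R_A = 20 kN, M_A = 208/5 kN·m

R_A = 20 kN, M_A = 208/5 kN·m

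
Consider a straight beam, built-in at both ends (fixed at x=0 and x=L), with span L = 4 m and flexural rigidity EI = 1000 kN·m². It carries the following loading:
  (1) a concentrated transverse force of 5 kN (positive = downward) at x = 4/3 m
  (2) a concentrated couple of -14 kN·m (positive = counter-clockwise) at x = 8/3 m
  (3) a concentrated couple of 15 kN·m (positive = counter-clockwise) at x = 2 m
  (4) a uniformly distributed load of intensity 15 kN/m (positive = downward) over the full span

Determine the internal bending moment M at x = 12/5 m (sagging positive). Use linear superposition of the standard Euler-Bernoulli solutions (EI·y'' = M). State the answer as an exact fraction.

M(12/5) = -1291/540 kN·m

Load 1 — point force P=5 kN at a=4/3 m (b=L-a=8/3):
  M_1 = Pa²(a+3b)(L-x)/L³ - Pa²b/L²  [x>a] = 5·(4/3)²·((4/3)+3·(8/3))·(4-(12/5))/4³ - 5·(4/3)²·(8/3)/4² = 16/27 kN·m
Load 2 — applied couple M₀=-14 kN·m at a=8/3 m (b=L-a=4/3):
  M_2 = R_Ax - M_A  [x≤a] with R_A=-14/3, M_A=-14/3 = (-14/3)·(12/5) - (-14/3) = -98/15 kN·m
Load 3 — applied couple M₀=15 kN·m at a=2 m (b=L-a=2):
  M_3 = R_Ax - M_A - M₀  [x>a] with R_A=45/8, M_A=15/4 = (45/8)·(12/5) - (15/4) - 15 = -21/4 kN·m
Load 4 — uniform load w=15 kN/m over full span:
  M_4 = wLx/2 - wL²/12 - wx²/2 = 15·4·(12/5)/2 - 15·4²/12 - 15·(12/5)²/2 = 44/5 kN·m
Superposition: M = Σ M_i = -1291/540 kN·m ≈ -2.390741 kN·m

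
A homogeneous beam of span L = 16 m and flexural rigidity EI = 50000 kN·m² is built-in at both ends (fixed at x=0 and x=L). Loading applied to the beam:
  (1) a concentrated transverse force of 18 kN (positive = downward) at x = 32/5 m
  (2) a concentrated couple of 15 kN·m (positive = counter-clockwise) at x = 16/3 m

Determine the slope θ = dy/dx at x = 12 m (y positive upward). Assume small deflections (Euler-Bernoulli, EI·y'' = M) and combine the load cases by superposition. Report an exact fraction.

θ(12) = 3119/3125000 rad

Load 1 — point force P=18 kN at a=32/5 m (b=L-a=48/5):
  θ_1 = Pa²(L-x)(2bL-(3b+a)(L-x))/(2L³EI)  [x>a] = 18·(32/5)²·(16-12)·(2·(48/5)·16-(3·(48/5)+(32/5))·(16-12))/(2·16³·50000) = 468/390625 rad
Load 2 — applied couple M₀=15 kN·m at a=16/3 m (b=L-a=32/3):
  θ_2 = (R_Ax²/2 - M_Ax - M₀(x-a))/EI  [x>a] with R_A=5/4, M_A=0 = ((5/4)·12²/2 - 0·12 - 15·(12-(16/3)))/50000 = -1/5000 rad
Superposition: θ = Σ θ_i = 3119/3125000 rad ≈ 0.000998 rad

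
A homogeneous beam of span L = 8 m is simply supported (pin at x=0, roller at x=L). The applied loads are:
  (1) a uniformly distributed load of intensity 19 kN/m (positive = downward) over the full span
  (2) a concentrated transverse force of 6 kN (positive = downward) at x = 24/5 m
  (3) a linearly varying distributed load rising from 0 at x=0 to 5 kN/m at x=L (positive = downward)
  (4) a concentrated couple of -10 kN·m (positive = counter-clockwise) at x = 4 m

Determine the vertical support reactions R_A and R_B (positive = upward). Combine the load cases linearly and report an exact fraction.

R_A = 5029/60 kN, R_B = 5651/60 kN

Load 1 — uniform load w=19 kN/m over full span:
  R_A = wL/2 = 19·8/2 = 76 kN
  R_B = wL/2 = 19·8/2 = 76 kN
Load 2 — point force P=6 kN at a=24/5 m (b=L-a=16/5):
  R_A = Pb/L = 6·(16/5)/8 = 12/5 kN
  R_B = Pa/L = 6·(24/5)/8 = 18/5 kN
Load 3 — triangular load w₀=5 kN/m (0→w₀ over full span):
  R_A = w₀L/6 = 5·8/6 = 20/3 kN
  R_B = w₀L/3 = 5·8/3 = 40/3 kN
Load 4 — applied couple M₀=-10 kN·m at a=4 m (b=L-a=4):
  R_A = M₀/L = (-10)/8 = -5/4 kN
  R_B = -M₀/L = -(-10)/8 = 5/4 kN
Superposition: R_A = 5029/60 kN, R_B = 5651/60 kN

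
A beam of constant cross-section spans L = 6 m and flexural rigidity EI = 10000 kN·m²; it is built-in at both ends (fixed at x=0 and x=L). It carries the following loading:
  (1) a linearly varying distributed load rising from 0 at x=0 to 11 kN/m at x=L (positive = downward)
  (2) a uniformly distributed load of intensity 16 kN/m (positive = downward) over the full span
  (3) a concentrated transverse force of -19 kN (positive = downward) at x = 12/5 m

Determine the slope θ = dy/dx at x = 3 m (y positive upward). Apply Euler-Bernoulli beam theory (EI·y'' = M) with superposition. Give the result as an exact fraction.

Load 1 — triangular load w₀=11 kN/m (0→w₀ over full span):
  θ_1 = -w₀(2x(L-x)(L-2x)(x+2L)+x²(L-x)²)/(120LEI) = -11·(2·3·(6-3)·(6-2·3)·(3+2·6)+3²·(6-3)²)/(120·6·10000) = -99/800000 rad
Load 2 — uniform load w=16 kN/m over full span:
  θ_2 = -wx(L-x)(L-2x)/(12EI) = -16·3·(6-3)·(6-2·3)/(12·10000) = 0 rad
Load 3 — point force P=-19 kN at a=12/5 m (b=L-a=18/5):
  θ_3 = Pa²(L-x)(2bL-(3b+a)(L-x))/(2L³EI)  [x>a] = (-19)·(12/5)²·(6-3)·(2·(18/5)·6-(3·(18/5)+(12/5))·(6-3))/(2·6³·10000) = -171/625000 rad
Superposition: θ = Σ θ_i = -7947/20000000 rad ≈ -0.000397 rad

θ(3) = -7947/20000000 rad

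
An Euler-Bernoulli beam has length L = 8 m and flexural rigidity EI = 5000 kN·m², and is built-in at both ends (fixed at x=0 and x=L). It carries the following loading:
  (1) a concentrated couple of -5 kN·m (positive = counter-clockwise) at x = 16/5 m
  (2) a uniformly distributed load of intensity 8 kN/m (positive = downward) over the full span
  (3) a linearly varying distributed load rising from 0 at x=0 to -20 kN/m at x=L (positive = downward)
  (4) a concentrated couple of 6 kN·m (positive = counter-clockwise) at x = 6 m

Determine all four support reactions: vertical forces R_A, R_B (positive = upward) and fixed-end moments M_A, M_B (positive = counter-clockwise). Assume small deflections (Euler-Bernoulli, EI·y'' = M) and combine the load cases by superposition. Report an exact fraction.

Load 1 — applied couple M₀=-5 kN·m at a=16/5 m (b=L-a=24/5):
  R_A = 6M₀ab/L³ = 6·(-5)·(16/5)·(24/5)/8³ = -9/10 kN
  M_A = M₀b(2a-b)/L² = (-5)·(24/5)·(2·(16/5)-(24/5))/8² = -3/5 kN·m
  R_B = -6M₀ab/L³ = -6·(-5)·(16/5)·(24/5)/8³ = 9/10 kN
  M_B = M₀a(2b-a)/L² = (-5)·(16/5)·(2·(24/5)-(16/5))/8² = -8/5 kN·m
Load 2 — uniform load w=8 kN/m over full span:
  R_A = wL/2 = 8·8/2 = 32 kN
  M_A = wL²/12 = 8·8²/12 = 128/3 kN·m
  R_B = wL/2 = 8·8/2 = 32 kN
  M_B = -wL²/12 = -8·8²/12 = -128/3 kN·m
Load 3 — triangular load w₀=-20 kN/m (0→w₀ over full span):
  R_A = 3w₀L/20 = 3·(-20)·8/20 = -24 kN
  M_A = w₀L²/30 = (-20)·8²/30 = -128/3 kN·m
  R_B = 7w₀L/20 = 7·(-20)·8/20 = -56 kN
  M_B = -w₀L²/20 = -(-20)·8²/20 = 64 kN·m
Load 4 — applied couple M₀=6 kN·m at a=6 m (b=L-a=2):
  R_A = 6M₀ab/L³ = 6·6·6·2/8³ = 27/32 kN
  M_A = M₀b(2a-b)/L² = 6·2·(2·6-2)/8² = 15/8 kN·m
  R_B = -6M₀ab/L³ = -6·6·6·2/8³ = -27/32 kN
  M_B = M₀a(2b-a)/L² = 6·6·(2·2-6)/8² = -9/8 kN·m
Superposition: R_A = 1271/160 kN, M_A = 51/40 kN·m, R_B = -3831/160 kN, M_B = 2233/120 kN·m

R_A = 1271/160 kN, M_A = 51/40 kN·m, R_B = -3831/160 kN, M_B = 2233/120 kN·m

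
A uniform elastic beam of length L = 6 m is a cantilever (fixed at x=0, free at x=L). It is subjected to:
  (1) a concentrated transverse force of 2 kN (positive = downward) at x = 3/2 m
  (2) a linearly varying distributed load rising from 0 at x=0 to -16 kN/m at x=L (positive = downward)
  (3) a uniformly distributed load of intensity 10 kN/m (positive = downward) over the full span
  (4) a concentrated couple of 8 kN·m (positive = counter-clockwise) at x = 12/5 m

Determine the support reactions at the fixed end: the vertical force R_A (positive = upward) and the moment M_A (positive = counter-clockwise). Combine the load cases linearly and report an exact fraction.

Load 1 — point force P=2 kN at a=3/2 m (b=L-a=9/2):
  R_A = P = 2 kN
  M_A = Pa = 2·(3/2) = 3 kN·m
Load 2 — triangular load w₀=-16 kN/m (0→w₀ over full span):
  R_A = w₀L/2 = (-16)·6/2 = -48 kN
  M_A = w₀L²/3 = (-16)·6²/3 = -192 kN·m
Load 3 — uniform load w=10 kN/m over full span:
  R_A = wL = 10·6 = 60 kN
  M_A = wL²/2 = 10·6²/2 = 180 kN·m
Load 4 — applied couple M₀=8 kN·m at a=12/5 m (b=L-a=18/5):
  R_A = 0 kN
  M_A = -M₀ = -8 kN·m
Superposition: R_A = 14 kN, M_A = -17 kN·m

R_A = 14 kN, M_A = -17 kN·m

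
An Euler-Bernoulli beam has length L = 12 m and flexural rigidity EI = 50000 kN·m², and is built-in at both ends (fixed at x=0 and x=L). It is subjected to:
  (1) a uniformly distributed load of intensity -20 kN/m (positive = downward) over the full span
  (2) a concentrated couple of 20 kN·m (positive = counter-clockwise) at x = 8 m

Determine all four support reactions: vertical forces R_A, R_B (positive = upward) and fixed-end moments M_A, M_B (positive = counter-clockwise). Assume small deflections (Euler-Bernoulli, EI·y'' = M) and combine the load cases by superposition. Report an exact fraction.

Load 1 — uniform load w=-20 kN/m over full span:
  R_A = wL/2 = (-20)·12/2 = -120 kN
  M_A = wL²/12 = (-20)·12²/12 = -240 kN·m
  R_B = wL/2 = (-20)·12/2 = -120 kN
  M_B = -wL²/12 = -(-20)·12²/12 = 240 kN·m
Load 2 — applied couple M₀=20 kN·m at a=8 m (b=L-a=4):
  R_A = 6M₀ab/L³ = 6·20·8·4/12³ = 20/9 kN
  M_A = M₀b(2a-b)/L² = 20·4·(2·8-4)/12² = 20/3 kN·m
  R_B = -6M₀ab/L³ = -6·20·8·4/12³ = -20/9 kN
  M_B = M₀a(2b-a)/L² = 20·8·(2·4-8)/12² = 0 kN·m
Superposition: R_A = -1060/9 kN, M_A = -700/3 kN·m, R_B = -1100/9 kN, M_B = 240 kN·m

R_A = -1060/9 kN, M_A = -700/3 kN·m, R_B = -1100/9 kN, M_B = 240 kN·m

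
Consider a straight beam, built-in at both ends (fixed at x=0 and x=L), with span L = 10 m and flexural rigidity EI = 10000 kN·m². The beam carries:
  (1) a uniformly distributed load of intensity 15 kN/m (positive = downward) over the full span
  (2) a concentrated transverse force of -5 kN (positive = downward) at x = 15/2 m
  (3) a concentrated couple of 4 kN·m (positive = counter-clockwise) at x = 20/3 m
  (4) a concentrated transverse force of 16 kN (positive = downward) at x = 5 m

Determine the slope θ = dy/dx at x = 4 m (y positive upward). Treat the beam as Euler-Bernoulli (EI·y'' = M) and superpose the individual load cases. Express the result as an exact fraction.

θ(4) = -8873/1200000 rad

Load 1 — uniform load w=15 kN/m over full span:
  θ_1 = -wx(L-x)(L-2x)/(12EI) = -15·4·(10-4)·(10-2·4)/(12·10000) = -3/500 rad
Load 2 — point force P=-5 kN at a=15/2 m (b=L-a=5/2):
  θ_2 = -Pb²x(2aL-(3a+b)x)/(2L³EI)  [x≤a] = -(-5)·(5/2)²·4·(2·(15/2)·10-(3·(15/2)+(5/2))·4)/(2·10³·10000) = 1/3200 rad
Load 3 — applied couple M₀=4 kN·m at a=20/3 m (b=L-a=10/3):
  θ_3 = (R_Ax²/2 - M_Ax)/EI  [x≤a] with R_A=8/15, M_A=4/3 = ((8/15)·4²/2 - (4/3)·4)/10000 = -1/9375 rad
Load 4 — point force P=16 kN at a=5 m (b=L-a=5):
  θ_4 = -Pb²x(2aL-(3a+b)x)/(2L³EI)  [x≤a] = -16·5²·4·(2·5·10-(3·5+5)·4)/(2·10³·10000) = -1/625 rad
Superposition: θ = Σ θ_i = -8873/1200000 rad ≈ -0.007394 rad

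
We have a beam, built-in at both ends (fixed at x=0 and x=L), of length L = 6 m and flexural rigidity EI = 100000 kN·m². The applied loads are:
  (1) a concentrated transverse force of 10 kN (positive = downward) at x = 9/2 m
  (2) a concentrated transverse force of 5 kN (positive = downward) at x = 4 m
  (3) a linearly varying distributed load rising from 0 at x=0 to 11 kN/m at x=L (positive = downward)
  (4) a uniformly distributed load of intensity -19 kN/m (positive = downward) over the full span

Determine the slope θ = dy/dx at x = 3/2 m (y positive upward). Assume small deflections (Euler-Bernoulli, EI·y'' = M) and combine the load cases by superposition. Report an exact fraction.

θ(3/2) = 23907/128000000 rad

Load 1 — point force P=10 kN at a=9/2 m (b=L-a=3/2):
  θ_1 = -Pb²x(2aL-(3a+b)x)/(2L³EI)  [x≤a] = -10·(3/2)²·(3/2)·(2·(9/2)·6-(3·(9/2)+(3/2))·(3/2))/(2·6³·100000) = -63/2560000 rad
Load 2 — point force P=5 kN at a=4 m (b=L-a=2):
  θ_2 = -Pb²x(2aL-(3a+b)x)/(2L³EI)  [x≤a] = -5·2²·(3/2)·(2·4·6-(3·4+2)·(3/2))/(2·6³·100000) = -3/160000 rad
Load 3 — triangular load w₀=11 kN/m (0→w₀ over full span):
  θ_3 = -w₀(2x(L-x)(L-2x)(x+2L)+x²(L-x)²)/(120LEI) = -11·(2·(3/2)·(6-(3/2))·(6-2·(3/2))·((3/2)+2·6)+(3/2)²·(6-(3/2))²)/(120·6·100000) = -11583/128000000 rad
Load 4 — uniform load w=-19 kN/m over full span:
  θ_4 = -wx(L-x)(L-2x)/(12EI) = -(-19)·(3/2)·(6-(3/2))·(6-2·(3/2))/(12·100000) = 513/1600000 rad
Superposition: θ = Σ θ_i = 23907/128000000 rad ≈ 0.000187 rad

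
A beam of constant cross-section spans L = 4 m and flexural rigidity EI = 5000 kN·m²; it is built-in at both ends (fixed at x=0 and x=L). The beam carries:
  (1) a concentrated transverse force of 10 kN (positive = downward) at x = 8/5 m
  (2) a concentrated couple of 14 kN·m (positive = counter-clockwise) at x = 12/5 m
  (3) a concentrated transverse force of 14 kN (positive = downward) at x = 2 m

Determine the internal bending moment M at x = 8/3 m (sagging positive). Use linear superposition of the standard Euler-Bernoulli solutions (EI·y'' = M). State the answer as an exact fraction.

Load 1 — point force P=10 kN at a=8/5 m (b=L-a=12/5):
  M_1 = Pa²(a+3b)(L-x)/L³ - Pa²b/L²  [x>a] = 10·(8/5)²·((8/5)+3·(12/5))·(4-(8/3))/4³ - 10·(8/5)²·(12/5)/4² = 64/75 kN·m
Load 2 — applied couple M₀=14 kN·m at a=12/5 m (b=L-a=8/5):
  M_2 = R_Ax - M_A - M₀  [x>a] with R_A=126/25, M_A=112/25 = (126/25)·(8/3) - (112/25) - 14 = -126/25 kN·m
Load 3 — point force P=14 kN at a=2 m (b=L-a=2):
  M_3 = Pa²(a+3b)(L-x)/L³ - Pa²b/L²  [x>a] = 14·2²·(2+3·2)·(4-(8/3))/4³ - 14·2²·2/4² = 7/3 kN·m
Superposition: M = Σ M_i = -139/75 kN·m ≈ -1.853333 kN·m

M(8/3) = -139/75 kN·m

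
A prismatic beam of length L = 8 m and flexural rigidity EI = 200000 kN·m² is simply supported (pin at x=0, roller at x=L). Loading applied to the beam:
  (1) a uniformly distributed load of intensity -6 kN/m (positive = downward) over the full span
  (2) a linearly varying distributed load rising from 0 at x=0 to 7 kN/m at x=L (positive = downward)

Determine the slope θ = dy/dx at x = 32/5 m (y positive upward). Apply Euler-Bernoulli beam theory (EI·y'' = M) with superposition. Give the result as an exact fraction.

Load 1 — uniform load w=-6 kN/m over full span:
  θ_1 = -w(L³-6Lx²+4x³)/(24EI) = -(-6)·(8³-6·8·(32/5)²+4·(32/5)³)/(24·200000) = -198/390625 rad
Load 2 — triangular load w₀=7 kN/m (0→w₀ over full span):
  θ_2 = -w₀(7L⁴-30L²x²+15x⁴)/(360LEI) = -7·(7·8⁴-30·8²·(32/5)²+15·(32/5)⁴)/(360·8·200000) = 5299/17578125 rad
Superposition: θ = Σ θ_i = -3611/17578125 rad ≈ -0.000205 rad

θ(32/5) = -3611/17578125 rad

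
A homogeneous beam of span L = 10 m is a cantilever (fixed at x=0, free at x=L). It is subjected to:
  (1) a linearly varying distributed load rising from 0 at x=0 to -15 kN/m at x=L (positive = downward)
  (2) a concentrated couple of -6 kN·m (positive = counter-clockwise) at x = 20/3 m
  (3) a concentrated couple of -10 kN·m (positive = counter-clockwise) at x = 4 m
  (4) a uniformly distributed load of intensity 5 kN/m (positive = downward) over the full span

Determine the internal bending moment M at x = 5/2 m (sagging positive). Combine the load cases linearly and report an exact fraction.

Load 1 — triangular load w₀=-15 kN/m (0→w₀ over full span):
  M_1 = w₀Lx/2 - w₀L²/3 - w₀x³/(6L) = (-15)·10·(5/2)/2 - (-15)·10²/3 - (-15)·(5/2)³/(6·10) = 10125/32 kN·m
Load 2 — applied couple M₀=-6 kN·m at a=20/3 m (b=L-a=10/3):
  M_2 = M₀  [x≤a] = (-6) = -6 kN·m
Load 3 — applied couple M₀=-10 kN·m at a=4 m (b=L-a=6):
  M_3 = M₀  [x≤a] = (-10) = -10 kN·m
Load 4 — uniform load w=5 kN/m over full span:
  M_4 = -w(L-x)²/2 = -5·(10-(5/2))²/2 = -1125/8 kN·m
Superposition: M = Σ M_i = 5113/32 kN·m ≈ 159.781250 kN·m

M(5/2) = 5113/32 kN·m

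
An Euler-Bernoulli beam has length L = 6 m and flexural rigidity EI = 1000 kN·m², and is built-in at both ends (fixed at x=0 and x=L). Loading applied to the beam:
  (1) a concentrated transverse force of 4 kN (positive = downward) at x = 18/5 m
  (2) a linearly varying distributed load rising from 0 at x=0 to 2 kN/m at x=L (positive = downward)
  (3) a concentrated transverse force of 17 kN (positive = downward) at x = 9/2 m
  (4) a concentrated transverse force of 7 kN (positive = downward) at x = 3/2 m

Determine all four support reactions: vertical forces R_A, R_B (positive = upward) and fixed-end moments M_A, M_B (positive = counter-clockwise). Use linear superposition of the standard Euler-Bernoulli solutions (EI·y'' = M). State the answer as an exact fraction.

R_A = 23541/2000 kN, M_A = 30783/2000 kN·m, R_B = 44459/2000 kN, M_B = -46737/2000 kN·m

Load 1 — point force P=4 kN at a=18/5 m (b=L-a=12/5):
  R_A = Pb²(3a+b)/L³ = 4·(12/5)²·(3·(18/5)+(12/5))/6³ = 176/125 kN
  M_A = Pab²/L² = 4·(18/5)·(12/5)²/6² = 288/125 kN·m
  R_B = Pa²(a+3b)/L³ = 4·(18/5)²·((18/5)+3·(12/5))/6³ = 324/125 kN
  M_B = -Pa²b/L² = -4·(18/5)²·(12/5)/6² = -432/125 kN·m
Load 2 — triangular load w₀=2 kN/m (0→w₀ over full span):
  R_A = 3w₀L/20 = 3·2·6/20 = 9/5 kN
  M_A = w₀L²/30 = 2·6²/30 = 12/5 kN·m
  R_B = 7w₀L/20 = 7·2·6/20 = 21/5 kN
  M_B = -w₀L²/20 = -2·6²/20 = -18/5 kN·m
Load 3 — point force P=17 kN at a=9/2 m (b=L-a=3/2):
  R_A = Pb²(3a+b)/L³ = 17·(3/2)²·(3·(9/2)+(3/2))/6³ = 85/32 kN
  M_A = Pab²/L² = 17·(9/2)·(3/2)²/6² = 153/32 kN·m
  R_B = Pa²(a+3b)/L³ = 17·(9/2)²·((9/2)+3·(3/2))/6³ = 459/32 kN
  M_B = -Pa²b/L² = -17·(9/2)²·(3/2)/6² = -459/32 kN·m
Load 4 — point force P=7 kN at a=3/2 m (b=L-a=9/2):
  R_A = Pb²(3a+b)/L³ = 7·(9/2)²·(3·(3/2)+(9/2))/6³ = 189/32 kN
  M_A = Pab²/L² = 7·(3/2)·(9/2)²/6² = 189/32 kN·m
  R_B = Pa²(a+3b)/L³ = 7·(3/2)²·((3/2)+3·(9/2))/6³ = 35/32 kN
  M_B = -Pa²b/L² = -7·(3/2)²·(9/2)/6² = -63/32 kN·m
Superposition: R_A = 23541/2000 kN, M_A = 30783/2000 kN·m, R_B = 44459/2000 kN, M_B = -46737/2000 kN·m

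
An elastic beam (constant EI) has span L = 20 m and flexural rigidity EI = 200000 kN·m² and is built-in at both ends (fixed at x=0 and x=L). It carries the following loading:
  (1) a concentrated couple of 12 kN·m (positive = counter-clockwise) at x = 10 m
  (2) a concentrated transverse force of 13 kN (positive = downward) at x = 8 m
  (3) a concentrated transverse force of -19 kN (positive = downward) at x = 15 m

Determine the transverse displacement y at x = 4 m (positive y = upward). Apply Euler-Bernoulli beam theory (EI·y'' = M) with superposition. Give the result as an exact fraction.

y(4) = -84923/150000000 m

Load 1 — applied couple M₀=12 kN·m at a=10 m (b=L-a=10):
  y_1 = (R_Ax³/6 - M_Ax²/2)/EI  [x≤a] with R_A=9/10, M_A=3 = ((9/10)·4³/6 - 3·4²/2)/200000 = -9/125000 m
Load 2 — point force P=13 kN at a=8 m (b=L-a=12):
  y_2 = -Pb²x²(3aL-(3a+b)x)/(6L³EI)  [x≤a] = -13·12²·4²·(3·8·20-(3·8+12)·4)/(6·20³·200000) = -819/781250 m
Load 3 — point force P=-19 kN at a=15 m (b=L-a=5):
  y_3 = -Pb²x²(3aL-(3a+b)x)/(6L³EI)  [x≤a] = -(-19)·5²·4²·(3·15·20-(3·15+5)·4)/(6·20³·200000) = 133/240000 m
Superposition: y = Σ y_i = -84923/150000000 m ≈ -0.000566 m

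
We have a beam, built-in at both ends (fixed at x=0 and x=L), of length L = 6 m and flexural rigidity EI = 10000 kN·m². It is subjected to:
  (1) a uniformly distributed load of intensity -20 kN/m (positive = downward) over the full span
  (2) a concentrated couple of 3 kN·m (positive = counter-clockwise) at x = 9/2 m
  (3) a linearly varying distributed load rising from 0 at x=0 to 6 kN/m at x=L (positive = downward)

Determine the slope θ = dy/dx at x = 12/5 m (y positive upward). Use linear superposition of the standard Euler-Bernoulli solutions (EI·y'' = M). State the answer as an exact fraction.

θ(12/5) = 33849/25000000 rad

Load 1 — uniform load w=-20 kN/m over full span:
  θ_1 = -wx(L-x)(L-2x)/(12EI) = -(-20)·(12/5)·(6-(12/5))·(6-2·(12/5))/(12·10000) = 27/15625 rad
Load 2 — applied couple M₀=3 kN·m at a=9/2 m (b=L-a=3/2):
  θ_2 = (R_Ax²/2 - M_Ax)/EI  [x≤a] with R_A=9/16, M_A=15/16 = ((9/16)·(12/5)²/2 - (15/16)·(12/5))/10000 = -63/1000000 rad
Load 3 — triangular load w₀=6 kN/m (0→w₀ over full span):
  θ_3 = -w₀(2x(L-x)(L-2x)(x+2L)+x²(L-x)²)/(120LEI) = -6·(2·(12/5)·(6-(12/5))·(6-2·(12/5))·((12/5)+2·6)+(12/5)²·(6-(12/5))²)/(120·6·10000) = -243/781250 rad
Superposition: θ = Σ θ_i = 33849/25000000 rad ≈ 0.001354 rad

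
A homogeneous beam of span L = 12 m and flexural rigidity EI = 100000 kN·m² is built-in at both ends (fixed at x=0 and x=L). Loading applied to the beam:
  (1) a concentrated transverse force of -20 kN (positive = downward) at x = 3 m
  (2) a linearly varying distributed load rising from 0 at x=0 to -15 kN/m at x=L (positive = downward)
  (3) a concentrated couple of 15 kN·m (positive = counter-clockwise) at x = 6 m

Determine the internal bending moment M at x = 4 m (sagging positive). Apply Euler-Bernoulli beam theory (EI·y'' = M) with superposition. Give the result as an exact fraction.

M(4) = -98/3 kN·m

Load 1 — point force P=-20 kN at a=3 m (b=L-a=9):
  M_1 = Pa²(a+3b)(L-x)/L³ - Pa²b/L²  [x>a] = (-20)·3²·(3+3·9)·(12-4)/12³ - (-20)·3²·9/12² = -55/4 kN·m
Load 2 — triangular load w₀=-15 kN/m (0→w₀ over full span):
  M_2 = 3w₀Lx/20 - w₀L²/30 - w₀x³/(6L) = 3·(-15)·12·4/20 - (-15)·12²/30 - (-15)·4³/(6·12) = -68/3 kN·m
Load 3 — applied couple M₀=15 kN·m at a=6 m (b=L-a=6):
  M_3 = R_Ax - M_A  [x≤a] with R_A=15/8, M_A=15/4 = (15/8)·4 - (15/4) = 15/4 kN·m
Superposition: M = Σ M_i = -98/3 kN·m ≈ -32.666667 kN·m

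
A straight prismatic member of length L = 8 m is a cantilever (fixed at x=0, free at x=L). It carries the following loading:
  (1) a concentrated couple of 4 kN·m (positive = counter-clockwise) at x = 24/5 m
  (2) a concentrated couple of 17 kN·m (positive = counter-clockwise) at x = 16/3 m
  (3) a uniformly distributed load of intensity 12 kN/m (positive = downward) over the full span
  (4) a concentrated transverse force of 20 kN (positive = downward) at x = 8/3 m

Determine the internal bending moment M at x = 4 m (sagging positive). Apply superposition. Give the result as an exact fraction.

Load 1 — applied couple M₀=4 kN·m at a=24/5 m (b=L-a=16/5):
  M_1 = M₀  [x≤a] = 4 = 4 kN·m
Load 2 — applied couple M₀=17 kN·m at a=16/3 m (b=L-a=8/3):
  M_2 = M₀  [x≤a] = 17 = 17 kN·m
Load 3 — uniform load w=12 kN/m over full span:
  M_3 = -w(L-x)²/2 = -12·(8-4)²/2 = -96 kN·m
Load 4 — point force P=20 kN at a=8/3 m (b=L-a=16/3):
  M_4 = 0  [x>a] = 0 kN·m
Superposition: M = Σ M_i = -75 kN·m ≈ -75.000000 kN·m

M(4) = -75 kN·m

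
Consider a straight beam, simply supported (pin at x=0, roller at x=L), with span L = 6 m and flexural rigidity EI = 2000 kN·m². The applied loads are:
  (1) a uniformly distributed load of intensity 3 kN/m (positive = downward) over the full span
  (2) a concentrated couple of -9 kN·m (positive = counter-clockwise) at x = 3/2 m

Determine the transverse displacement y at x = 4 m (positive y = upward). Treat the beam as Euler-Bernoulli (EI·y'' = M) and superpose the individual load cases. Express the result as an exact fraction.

y(4) = -453/16000 m

Load 1 — uniform load w=3 kN/m over full span:
  y_1 = -wx(L³-2Lx²+x³)/(24EI) = -3·4·(6³-2·6·4²+4³)/(24·2000) = -11/500 m
Load 2 — applied couple M₀=-9 kN·m at a=3/2 m (b=L-a=9/2):
  y_2 = (M₀x³/(6L)-M₀(x-a)²/2+C₁x)/EI  [x>a] with C₁=M₀(3b²-L²)/(6L)=-99/16 = ((-9)·4³/(6·6)-(-9)·(4-(3/2))²/2+(-99/16)·4)/2000 = -101/16000 m
Superposition: y = Σ y_i = -453/16000 m ≈ -0.028313 m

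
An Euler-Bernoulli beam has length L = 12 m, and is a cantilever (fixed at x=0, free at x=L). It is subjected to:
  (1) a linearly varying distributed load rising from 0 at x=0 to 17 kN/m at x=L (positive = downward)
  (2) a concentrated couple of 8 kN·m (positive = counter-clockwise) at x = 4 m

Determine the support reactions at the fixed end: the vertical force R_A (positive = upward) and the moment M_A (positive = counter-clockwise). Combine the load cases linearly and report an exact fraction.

R_A = 102 kN, M_A = 808 kN·m

Load 1 — triangular load w₀=17 kN/m (0→w₀ over full span):
  R_A = w₀L/2 = 17·12/2 = 102 kN
  M_A = w₀L²/3 = 17·12²/3 = 816 kN·m
Load 2 — applied couple M₀=8 kN·m at a=4 m (b=L-a=8):
  R_A = 0 kN
  M_A = -M₀ = -8 kN·m
Superposition: R_A = 102 kN, M_A = 808 kN·m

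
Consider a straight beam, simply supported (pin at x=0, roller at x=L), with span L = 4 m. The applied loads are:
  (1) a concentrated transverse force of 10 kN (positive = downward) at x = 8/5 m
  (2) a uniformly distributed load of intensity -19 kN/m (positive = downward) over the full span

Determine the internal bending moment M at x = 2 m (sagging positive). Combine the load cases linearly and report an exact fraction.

Load 1 — point force P=10 kN at a=8/5 m (b=L-a=12/5):
  M_1 = Pa(L-x)/L  [x>a] = 10·(8/5)·(4-2)/4 = 8 kN·m
Load 2 — uniform load w=-19 kN/m over full span:
  M_2 = wx(L-x)/2 = (-19)·2·(4-2)/2 = -38 kN·m
Superposition: M = Σ M_i = -30 kN·m ≈ -30.000000 kN·m

M(2) = -30 kN·m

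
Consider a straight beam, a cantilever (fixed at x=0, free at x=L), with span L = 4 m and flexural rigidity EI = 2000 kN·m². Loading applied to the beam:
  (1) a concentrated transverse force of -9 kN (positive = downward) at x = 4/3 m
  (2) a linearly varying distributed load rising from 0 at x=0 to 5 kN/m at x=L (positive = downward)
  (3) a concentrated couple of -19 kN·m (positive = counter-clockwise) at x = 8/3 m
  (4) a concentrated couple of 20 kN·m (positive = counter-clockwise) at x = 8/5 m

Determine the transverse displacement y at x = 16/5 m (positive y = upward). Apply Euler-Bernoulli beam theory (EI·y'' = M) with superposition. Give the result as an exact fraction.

Load 1 — point force P=-9 kN at a=4/3 m (b=L-a=8/3):
  y_1 = -Pa²(3x-a)/(6EI)  [x>a] = -(-9)·(4/3)²·(3·(16/5)-(4/3))/(6·2000) = 62/5625 m
Load 2 — triangular load w₀=5 kN/m (0→w₀ over full span):
  y_2 = (w₀Lx³/12-w₀L²x²/6-w₀x⁵/(120L))/EI = (5·4·(16/5)³/12-5·4²·(16/5)²/6-5·(16/5)⁵/(120·4))/2000 = -50048/1171875 m
Load 3 — applied couple M₀=-19 kN·m at a=8/3 m (b=L-a=4/3):
  y_3 = M₀a(2x-a)/(2EI)  [x>a] = (-19)·(8/3)·(2·(16/5)-(8/3))/(2·2000) = -266/5625 m
Load 4 — applied couple M₀=20 kN·m at a=8/5 m (b=L-a=12/5):
  y_4 = M₀a(2x-a)/(2EI)  [x>a] = 20·(8/5)·(2·(16/5)-(8/5))/(2·2000) = 24/625 m
Superposition: y = Σ y_i = -47548/1171875 m ≈ -0.040574 m

y(16/5) = -47548/1171875 m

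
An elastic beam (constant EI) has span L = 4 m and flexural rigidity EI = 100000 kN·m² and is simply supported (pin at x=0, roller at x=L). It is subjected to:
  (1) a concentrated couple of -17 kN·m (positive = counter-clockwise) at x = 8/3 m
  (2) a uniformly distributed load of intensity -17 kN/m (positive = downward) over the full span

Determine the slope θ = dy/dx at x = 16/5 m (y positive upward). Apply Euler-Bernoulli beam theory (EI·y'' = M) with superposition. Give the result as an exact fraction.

θ(16/5) = -11543/28125000 rad

Load 1 — applied couple M₀=-17 kN·m at a=8/3 m (b=L-a=4/3):
  θ_1 = (M₀x²/(2L)-M₀(x-a)+C₁)/EI  [x>a] with C₁=M₀(3b²-L²)/(6L)=68/9 = ((-17)·(16/5)²/(2·4)-(-17)·((16/5)-(8/3))+(68/9))/100000 = -289/5625000 rad
Load 2 — uniform load w=-17 kN/m over full span:
  θ_2 = -w(L³-6Lx²+4x³)/(24EI) = -(-17)·(4³-6·4·(16/5)²+4·(16/5)³)/(24·100000) = -561/1562500 rad
Superposition: θ = Σ θ_i = -11543/28125000 rad ≈ -0.000410 rad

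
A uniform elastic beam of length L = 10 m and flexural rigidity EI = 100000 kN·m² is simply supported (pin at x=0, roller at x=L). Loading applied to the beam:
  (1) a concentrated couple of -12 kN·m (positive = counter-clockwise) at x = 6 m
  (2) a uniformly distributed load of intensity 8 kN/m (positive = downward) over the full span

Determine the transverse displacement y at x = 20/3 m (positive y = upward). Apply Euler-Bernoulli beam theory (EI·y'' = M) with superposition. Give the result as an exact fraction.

Load 1 — applied couple M₀=-12 kN·m at a=6 m (b=L-a=4):
  y_1 = (M₀x³/(6L)-M₀(x-a)²/2+C₁x)/EI  [x>a] with C₁=M₀(3b²-L²)/(6L)=52/5 = ((-12)·(20/3)³/(6·10)-(-12)·((20/3)-6)²/2+(52/5)·(20/3))/100000 = 43/337500 m
Load 2 — uniform load w=8 kN/m over full span:
  y_2 = -wx(L³-2Lx²+x³)/(24EI) = -8·(20/3)·(10³-2·10·(20/3)²+(20/3)³)/(24·100000) = -11/1215 m
Superposition: y = Σ y_i = -27113/3037500 m ≈ -0.008926 m

y(20/3) = -27113/3037500 m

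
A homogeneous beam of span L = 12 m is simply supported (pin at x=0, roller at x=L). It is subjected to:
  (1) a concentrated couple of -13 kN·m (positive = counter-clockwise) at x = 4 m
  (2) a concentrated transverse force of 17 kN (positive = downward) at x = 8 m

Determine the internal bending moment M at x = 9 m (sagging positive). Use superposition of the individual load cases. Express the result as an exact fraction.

Load 1 — applied couple M₀=-13 kN·m at a=4 m (b=L-a=8):
  M_1 = M₀x/L - M₀  [x>a] = (-13)·9/12 - (-13) = 13/4 kN·m
Load 2 — point force P=17 kN at a=8 m (b=L-a=4):
  M_2 = Pa(L-x)/L  [x>a] = 17·8·(12-9)/12 = 34 kN·m
Superposition: M = Σ M_i = 149/4 kN·m ≈ 37.250000 kN·m

M(9) = 149/4 kN·m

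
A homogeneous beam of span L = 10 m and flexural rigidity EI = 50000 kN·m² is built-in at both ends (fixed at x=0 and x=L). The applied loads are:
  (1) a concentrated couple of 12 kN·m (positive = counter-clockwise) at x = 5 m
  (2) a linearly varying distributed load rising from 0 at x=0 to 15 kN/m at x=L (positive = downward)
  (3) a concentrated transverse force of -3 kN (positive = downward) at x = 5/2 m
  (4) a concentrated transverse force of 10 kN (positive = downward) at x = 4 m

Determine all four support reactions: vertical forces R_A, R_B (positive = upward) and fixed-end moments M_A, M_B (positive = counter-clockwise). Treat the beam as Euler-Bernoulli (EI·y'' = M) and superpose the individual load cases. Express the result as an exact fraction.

R_A = 22599/800 kN, M_A = 10109/160 kN·m, R_B = 43001/800 kN, M_B = -12831/160 kN·m

Load 1 — applied couple M₀=12 kN·m at a=5 m (b=L-a=5):
  R_A = 6M₀ab/L³ = 6·12·5·5/10³ = 9/5 kN
  M_A = M₀b(2a-b)/L² = 12·5·(2·5-5)/10² = 3 kN·m
  R_B = -6M₀ab/L³ = -6·12·5·5/10³ = -9/5 kN
  M_B = M₀a(2b-a)/L² = 12·5·(2·5-5)/10² = 3 kN·m
Load 2 — triangular load w₀=15 kN/m (0→w₀ over full span):
  R_A = 3w₀L/20 = 3·15·10/20 = 45/2 kN
  M_A = w₀L²/30 = 15·10²/30 = 50 kN·m
  R_B = 7w₀L/20 = 7·15·10/20 = 105/2 kN
  M_B = -w₀L²/20 = -15·10²/20 = -75 kN·m
Load 3 — point force P=-3 kN at a=5/2 m (b=L-a=15/2):
  R_A = Pb²(3a+b)/L³ = (-3)·(15/2)²·(3·(5/2)+(15/2))/10³ = -81/32 kN
  M_A = Pab²/L² = (-3)·(5/2)·(15/2)²/10² = -135/32 kN·m
  R_B = Pa²(a+3b)/L³ = (-3)·(5/2)²·((5/2)+3·(15/2))/10³ = -15/32 kN
  M_B = -Pa²b/L² = -(-3)·(5/2)²·(15/2)/10² = 45/32 kN·m
Load 4 — point force P=10 kN at a=4 m (b=L-a=6):
  R_A = Pb²(3a+b)/L³ = 10·6²·(3·4+6)/10³ = 162/25 kN
  M_A = Pab²/L² = 10·4·6²/10² = 72/5 kN·m
  R_B = Pa²(a+3b)/L³ = 10·4²·(4+3·6)/10³ = 88/25 kN
  M_B = -Pa²b/L² = -10·4²·6/10² = -48/5 kN·m
Superposition: R_A = 22599/800 kN, M_A = 10109/160 kN·m, R_B = 43001/800 kN, M_B = -12831/160 kN·m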